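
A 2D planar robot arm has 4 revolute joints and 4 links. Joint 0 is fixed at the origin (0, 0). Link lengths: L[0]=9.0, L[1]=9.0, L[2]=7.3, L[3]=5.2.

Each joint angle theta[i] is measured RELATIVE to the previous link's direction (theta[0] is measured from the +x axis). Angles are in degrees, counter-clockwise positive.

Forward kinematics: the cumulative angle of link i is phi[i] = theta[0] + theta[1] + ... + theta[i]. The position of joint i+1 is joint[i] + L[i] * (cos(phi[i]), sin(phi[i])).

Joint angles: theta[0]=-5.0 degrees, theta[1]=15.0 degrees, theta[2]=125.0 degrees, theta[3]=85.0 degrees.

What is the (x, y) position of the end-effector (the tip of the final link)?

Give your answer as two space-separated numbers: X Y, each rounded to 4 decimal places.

Answer: 8.6837 2.5978

Derivation:
joint[0] = (0.0000, 0.0000)  (base)
link 0: phi[0] = -5 = -5 deg
  cos(-5 deg) = 0.9962, sin(-5 deg) = -0.0872
  joint[1] = (0.0000, 0.0000) + 9 * (0.9962, -0.0872) = (0.0000 + 8.9658, 0.0000 + -0.7844) = (8.9658, -0.7844)
link 1: phi[1] = -5 + 15 = 10 deg
  cos(10 deg) = 0.9848, sin(10 deg) = 0.1736
  joint[2] = (8.9658, -0.7844) + 9 * (0.9848, 0.1736) = (8.9658 + 8.8633, -0.7844 + 1.5628) = (17.8290, 0.7784)
link 2: phi[2] = -5 + 15 + 125 = 135 deg
  cos(135 deg) = -0.7071, sin(135 deg) = 0.7071
  joint[3] = (17.8290, 0.7784) + 7.3 * (-0.7071, 0.7071) = (17.8290 + -5.1619, 0.7784 + 5.1619) = (12.6671, 5.9403)
link 3: phi[3] = -5 + 15 + 125 + 85 = 220 deg
  cos(220 deg) = -0.7660, sin(220 deg) = -0.6428
  joint[4] = (12.6671, 5.9403) + 5.2 * (-0.7660, -0.6428) = (12.6671 + -3.9834, 5.9403 + -3.3425) = (8.6837, 2.5978)
End effector: (8.6837, 2.5978)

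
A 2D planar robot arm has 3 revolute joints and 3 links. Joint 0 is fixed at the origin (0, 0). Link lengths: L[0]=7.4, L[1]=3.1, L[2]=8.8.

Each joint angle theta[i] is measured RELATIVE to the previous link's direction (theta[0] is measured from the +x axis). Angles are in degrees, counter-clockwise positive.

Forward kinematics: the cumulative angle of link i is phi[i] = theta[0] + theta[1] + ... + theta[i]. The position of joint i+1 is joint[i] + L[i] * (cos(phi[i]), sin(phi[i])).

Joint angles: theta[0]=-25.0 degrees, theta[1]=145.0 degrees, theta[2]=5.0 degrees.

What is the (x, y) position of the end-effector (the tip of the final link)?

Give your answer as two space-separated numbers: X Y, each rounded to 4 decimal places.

joint[0] = (0.0000, 0.0000)  (base)
link 0: phi[0] = -25 = -25 deg
  cos(-25 deg) = 0.9063, sin(-25 deg) = -0.4226
  joint[1] = (0.0000, 0.0000) + 7.4 * (0.9063, -0.4226) = (0.0000 + 6.7067, 0.0000 + -3.1274) = (6.7067, -3.1274)
link 1: phi[1] = -25 + 145 = 120 deg
  cos(120 deg) = -0.5000, sin(120 deg) = 0.8660
  joint[2] = (6.7067, -3.1274) + 3.1 * (-0.5000, 0.8660) = (6.7067 + -1.5500, -3.1274 + 2.6847) = (5.1567, -0.4427)
link 2: phi[2] = -25 + 145 + 5 = 125 deg
  cos(125 deg) = -0.5736, sin(125 deg) = 0.8192
  joint[3] = (5.1567, -0.4427) + 8.8 * (-0.5736, 0.8192) = (5.1567 + -5.0475, -0.4427 + 7.2085) = (0.1092, 6.7658)
End effector: (0.1092, 6.7658)

Answer: 0.1092 6.7658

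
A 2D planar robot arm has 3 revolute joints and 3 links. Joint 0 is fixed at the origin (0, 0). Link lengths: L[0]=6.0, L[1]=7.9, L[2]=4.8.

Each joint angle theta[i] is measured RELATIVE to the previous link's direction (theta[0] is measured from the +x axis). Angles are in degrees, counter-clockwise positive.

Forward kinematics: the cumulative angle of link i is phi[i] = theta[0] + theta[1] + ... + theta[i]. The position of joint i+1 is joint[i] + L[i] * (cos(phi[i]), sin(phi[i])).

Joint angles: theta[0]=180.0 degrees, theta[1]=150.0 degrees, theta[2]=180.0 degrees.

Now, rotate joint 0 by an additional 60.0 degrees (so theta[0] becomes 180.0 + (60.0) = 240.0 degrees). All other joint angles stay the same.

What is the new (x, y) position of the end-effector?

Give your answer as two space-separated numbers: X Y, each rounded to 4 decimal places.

Answer: -0.3153 -3.6462

Derivation:
joint[0] = (0.0000, 0.0000)  (base)
link 0: phi[0] = 240 = 240 deg
  cos(240 deg) = -0.5000, sin(240 deg) = -0.8660
  joint[1] = (0.0000, 0.0000) + 6 * (-0.5000, -0.8660) = (0.0000 + -3.0000, 0.0000 + -5.1962) = (-3.0000, -5.1962)
link 1: phi[1] = 240 + 150 = 390 deg
  cos(390 deg) = 0.8660, sin(390 deg) = 0.5000
  joint[2] = (-3.0000, -5.1962) + 7.9 * (0.8660, 0.5000) = (-3.0000 + 6.8416, -5.1962 + 3.9500) = (3.8416, -1.2462)
link 2: phi[2] = 240 + 150 + 180 = 570 deg
  cos(570 deg) = -0.8660, sin(570 deg) = -0.5000
  joint[3] = (3.8416, -1.2462) + 4.8 * (-0.8660, -0.5000) = (3.8416 + -4.1569, -1.2462 + -2.4000) = (-0.3153, -3.6462)
End effector: (-0.3153, -3.6462)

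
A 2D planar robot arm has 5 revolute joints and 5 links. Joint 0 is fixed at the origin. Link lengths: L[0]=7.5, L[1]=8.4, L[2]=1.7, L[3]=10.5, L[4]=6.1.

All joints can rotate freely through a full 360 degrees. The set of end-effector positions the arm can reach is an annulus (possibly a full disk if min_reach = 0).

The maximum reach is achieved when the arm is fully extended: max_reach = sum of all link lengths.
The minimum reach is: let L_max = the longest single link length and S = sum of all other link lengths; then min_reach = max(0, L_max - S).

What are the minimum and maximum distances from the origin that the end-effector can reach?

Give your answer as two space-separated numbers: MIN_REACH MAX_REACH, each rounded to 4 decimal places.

Answer: 0.0000 34.2000

Derivation:
Link lengths: [7.5, 8.4, 1.7, 10.5, 6.1]
max_reach = 7.5 + 8.4 + 1.7 + 10.5 + 6.1 = 34.2
L_max = max([7.5, 8.4, 1.7, 10.5, 6.1]) = 10.5
S (sum of others) = 34.2 - 10.5 = 23.7
min_reach = max(0, 10.5 - 23.7) = max(0, -13.2) = 0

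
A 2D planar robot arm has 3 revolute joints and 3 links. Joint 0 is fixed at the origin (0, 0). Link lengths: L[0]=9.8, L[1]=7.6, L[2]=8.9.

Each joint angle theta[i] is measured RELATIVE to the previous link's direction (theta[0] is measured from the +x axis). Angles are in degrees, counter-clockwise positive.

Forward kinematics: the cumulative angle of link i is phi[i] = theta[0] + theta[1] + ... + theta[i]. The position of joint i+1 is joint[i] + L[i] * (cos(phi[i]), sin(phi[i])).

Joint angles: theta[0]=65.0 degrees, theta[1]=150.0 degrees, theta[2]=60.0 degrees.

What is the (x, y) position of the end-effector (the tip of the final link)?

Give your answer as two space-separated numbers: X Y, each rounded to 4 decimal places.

joint[0] = (0.0000, 0.0000)  (base)
link 0: phi[0] = 65 = 65 deg
  cos(65 deg) = 0.4226, sin(65 deg) = 0.9063
  joint[1] = (0.0000, 0.0000) + 9.8 * (0.4226, 0.9063) = (0.0000 + 4.1417, 0.0000 + 8.8818) = (4.1417, 8.8818)
link 1: phi[1] = 65 + 150 = 215 deg
  cos(215 deg) = -0.8192, sin(215 deg) = -0.5736
  joint[2] = (4.1417, 8.8818) + 7.6 * (-0.8192, -0.5736) = (4.1417 + -6.2256, 8.8818 + -4.3592) = (-2.0839, 4.5226)
link 2: phi[2] = 65 + 150 + 60 = 275 deg
  cos(275 deg) = 0.0872, sin(275 deg) = -0.9962
  joint[3] = (-2.0839, 4.5226) + 8.9 * (0.0872, -0.9962) = (-2.0839 + 0.7757, 4.5226 + -8.8661) = (-1.3082, -4.3435)
End effector: (-1.3082, -4.3435)

Answer: -1.3082 -4.3435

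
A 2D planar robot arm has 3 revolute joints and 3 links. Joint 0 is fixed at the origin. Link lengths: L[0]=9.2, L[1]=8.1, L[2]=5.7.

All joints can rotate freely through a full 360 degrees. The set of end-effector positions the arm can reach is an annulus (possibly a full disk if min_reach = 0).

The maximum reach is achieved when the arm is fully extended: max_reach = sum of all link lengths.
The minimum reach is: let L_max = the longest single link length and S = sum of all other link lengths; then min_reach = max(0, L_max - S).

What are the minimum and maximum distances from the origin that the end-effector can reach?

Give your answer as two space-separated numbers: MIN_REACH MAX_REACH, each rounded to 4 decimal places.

Answer: 0.0000 23.0000

Derivation:
Link lengths: [9.2, 8.1, 5.7]
max_reach = 9.2 + 8.1 + 5.7 = 23
L_max = max([9.2, 8.1, 5.7]) = 9.2
S (sum of others) = 23 - 9.2 = 13.8
min_reach = max(0, 9.2 - 13.8) = max(0, -4.6) = 0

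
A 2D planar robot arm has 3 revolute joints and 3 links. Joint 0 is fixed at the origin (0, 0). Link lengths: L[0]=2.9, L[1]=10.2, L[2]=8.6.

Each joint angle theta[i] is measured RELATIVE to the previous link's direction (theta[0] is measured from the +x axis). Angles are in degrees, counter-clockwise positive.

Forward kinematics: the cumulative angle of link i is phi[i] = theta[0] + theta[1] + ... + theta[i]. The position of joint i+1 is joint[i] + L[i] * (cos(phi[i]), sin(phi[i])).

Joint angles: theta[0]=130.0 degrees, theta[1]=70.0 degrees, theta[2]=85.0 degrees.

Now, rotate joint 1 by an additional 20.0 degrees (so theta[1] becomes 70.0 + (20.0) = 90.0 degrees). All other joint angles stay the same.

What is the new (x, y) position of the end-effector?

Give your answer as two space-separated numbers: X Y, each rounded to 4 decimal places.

Answer: -4.7450 -11.3796

Derivation:
joint[0] = (0.0000, 0.0000)  (base)
link 0: phi[0] = 130 = 130 deg
  cos(130 deg) = -0.6428, sin(130 deg) = 0.7660
  joint[1] = (0.0000, 0.0000) + 2.9 * (-0.6428, 0.7660) = (0.0000 + -1.8641, 0.0000 + 2.2215) = (-1.8641, 2.2215)
link 1: phi[1] = 130 + 90 = 220 deg
  cos(220 deg) = -0.7660, sin(220 deg) = -0.6428
  joint[2] = (-1.8641, 2.2215) + 10.2 * (-0.7660, -0.6428) = (-1.8641 + -7.8137, 2.2215 + -6.5564) = (-9.6777, -4.3349)
link 2: phi[2] = 130 + 90 + 85 = 305 deg
  cos(305 deg) = 0.5736, sin(305 deg) = -0.8192
  joint[3] = (-9.6777, -4.3349) + 8.6 * (0.5736, -0.8192) = (-9.6777 + 4.9328, -4.3349 + -7.0447) = (-4.7450, -11.3796)
End effector: (-4.7450, -11.3796)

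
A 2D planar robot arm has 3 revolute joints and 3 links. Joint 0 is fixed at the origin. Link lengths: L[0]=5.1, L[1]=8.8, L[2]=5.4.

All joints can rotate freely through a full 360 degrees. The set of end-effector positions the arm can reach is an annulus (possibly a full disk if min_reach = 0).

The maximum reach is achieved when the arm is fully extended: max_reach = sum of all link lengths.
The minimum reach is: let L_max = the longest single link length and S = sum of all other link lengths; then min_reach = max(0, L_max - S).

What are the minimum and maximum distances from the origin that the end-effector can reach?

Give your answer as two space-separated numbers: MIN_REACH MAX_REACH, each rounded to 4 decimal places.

Link lengths: [5.1, 8.8, 5.4]
max_reach = 5.1 + 8.8 + 5.4 = 19.3
L_max = max([5.1, 8.8, 5.4]) = 8.8
S (sum of others) = 19.3 - 8.8 = 10.5
min_reach = max(0, 8.8 - 10.5) = max(0, -1.7) = 0

Answer: 0.0000 19.3000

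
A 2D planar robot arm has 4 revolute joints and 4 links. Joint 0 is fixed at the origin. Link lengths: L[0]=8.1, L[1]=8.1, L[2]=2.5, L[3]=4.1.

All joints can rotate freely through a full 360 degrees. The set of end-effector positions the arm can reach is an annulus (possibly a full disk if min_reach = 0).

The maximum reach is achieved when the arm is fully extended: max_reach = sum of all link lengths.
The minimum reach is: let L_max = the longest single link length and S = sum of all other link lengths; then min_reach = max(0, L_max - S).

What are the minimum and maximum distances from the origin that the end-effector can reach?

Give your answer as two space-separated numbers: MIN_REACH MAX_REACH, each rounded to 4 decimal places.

Answer: 0.0000 22.8000

Derivation:
Link lengths: [8.1, 8.1, 2.5, 4.1]
max_reach = 8.1 + 8.1 + 2.5 + 4.1 = 22.8
L_max = max([8.1, 8.1, 2.5, 4.1]) = 8.1
S (sum of others) = 22.8 - 8.1 = 14.7
min_reach = max(0, 8.1 - 14.7) = max(0, -6.6) = 0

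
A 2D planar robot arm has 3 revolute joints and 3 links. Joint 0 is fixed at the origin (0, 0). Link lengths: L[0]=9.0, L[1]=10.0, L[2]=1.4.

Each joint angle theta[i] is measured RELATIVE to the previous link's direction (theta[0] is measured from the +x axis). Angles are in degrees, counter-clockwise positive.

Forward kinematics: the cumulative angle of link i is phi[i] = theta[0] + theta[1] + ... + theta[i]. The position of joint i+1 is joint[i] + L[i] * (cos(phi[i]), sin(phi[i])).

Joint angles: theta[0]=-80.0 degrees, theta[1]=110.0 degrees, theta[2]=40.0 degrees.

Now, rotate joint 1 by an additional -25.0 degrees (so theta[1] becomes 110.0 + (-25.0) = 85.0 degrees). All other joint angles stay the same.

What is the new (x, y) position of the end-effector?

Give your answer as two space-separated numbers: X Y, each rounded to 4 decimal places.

joint[0] = (0.0000, 0.0000)  (base)
link 0: phi[0] = -80 = -80 deg
  cos(-80 deg) = 0.1736, sin(-80 deg) = -0.9848
  joint[1] = (0.0000, 0.0000) + 9 * (0.1736, -0.9848) = (0.0000 + 1.5628, 0.0000 + -8.8633) = (1.5628, -8.8633)
link 1: phi[1] = -80 + 85 = 5 deg
  cos(5 deg) = 0.9962, sin(5 deg) = 0.0872
  joint[2] = (1.5628, -8.8633) + 10 * (0.9962, 0.0872) = (1.5628 + 9.9619, -8.8633 + 0.8716) = (11.5248, -7.9917)
link 2: phi[2] = -80 + 85 + 40 = 45 deg
  cos(45 deg) = 0.7071, sin(45 deg) = 0.7071
  joint[3] = (11.5248, -7.9917) + 1.4 * (0.7071, 0.7071) = (11.5248 + 0.9899, -7.9917 + 0.9899) = (12.5147, -7.0018)
End effector: (12.5147, -7.0018)

Answer: 12.5147 -7.0018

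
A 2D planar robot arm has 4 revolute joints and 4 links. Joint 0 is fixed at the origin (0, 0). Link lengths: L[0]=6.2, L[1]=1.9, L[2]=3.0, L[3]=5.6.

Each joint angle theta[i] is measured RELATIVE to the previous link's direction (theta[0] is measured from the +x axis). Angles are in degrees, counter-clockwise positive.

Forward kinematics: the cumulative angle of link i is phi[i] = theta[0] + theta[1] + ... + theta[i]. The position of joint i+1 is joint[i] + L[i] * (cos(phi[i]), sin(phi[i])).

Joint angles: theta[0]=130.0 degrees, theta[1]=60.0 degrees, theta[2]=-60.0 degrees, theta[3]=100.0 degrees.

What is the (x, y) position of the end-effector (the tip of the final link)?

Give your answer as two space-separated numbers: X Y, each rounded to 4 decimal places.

joint[0] = (0.0000, 0.0000)  (base)
link 0: phi[0] = 130 = 130 deg
  cos(130 deg) = -0.6428, sin(130 deg) = 0.7660
  joint[1] = (0.0000, 0.0000) + 6.2 * (-0.6428, 0.7660) = (0.0000 + -3.9853, 0.0000 + 4.7495) = (-3.9853, 4.7495)
link 1: phi[1] = 130 + 60 = 190 deg
  cos(190 deg) = -0.9848, sin(190 deg) = -0.1736
  joint[2] = (-3.9853, 4.7495) + 1.9 * (-0.9848, -0.1736) = (-3.9853 + -1.8711, 4.7495 + -0.3299) = (-5.8564, 4.4195)
link 2: phi[2] = 130 + 60 + -60 = 130 deg
  cos(130 deg) = -0.6428, sin(130 deg) = 0.7660
  joint[3] = (-5.8564, 4.4195) + 3 * (-0.6428, 0.7660) = (-5.8564 + -1.9284, 4.4195 + 2.2981) = (-7.7848, 6.7177)
link 3: phi[3] = 130 + 60 + -60 + 100 = 230 deg
  cos(230 deg) = -0.6428, sin(230 deg) = -0.7660
  joint[4] = (-7.7848, 6.7177) + 5.6 * (-0.6428, -0.7660) = (-7.7848 + -3.5996, 6.7177 + -4.2898) = (-11.3844, 2.4278)
End effector: (-11.3844, 2.4278)

Answer: -11.3844 2.4278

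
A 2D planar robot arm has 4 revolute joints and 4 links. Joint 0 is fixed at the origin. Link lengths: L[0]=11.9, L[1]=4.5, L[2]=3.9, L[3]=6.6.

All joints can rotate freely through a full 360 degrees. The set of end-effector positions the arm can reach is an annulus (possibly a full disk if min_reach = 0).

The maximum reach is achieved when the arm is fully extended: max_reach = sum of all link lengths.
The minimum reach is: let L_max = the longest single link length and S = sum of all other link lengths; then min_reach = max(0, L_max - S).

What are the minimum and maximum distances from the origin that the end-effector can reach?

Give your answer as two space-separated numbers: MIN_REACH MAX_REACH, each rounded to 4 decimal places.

Link lengths: [11.9, 4.5, 3.9, 6.6]
max_reach = 11.9 + 4.5 + 3.9 + 6.6 = 26.9
L_max = max([11.9, 4.5, 3.9, 6.6]) = 11.9
S (sum of others) = 26.9 - 11.9 = 15
min_reach = max(0, 11.9 - 15) = max(0, -3.1) = 0

Answer: 0.0000 26.9000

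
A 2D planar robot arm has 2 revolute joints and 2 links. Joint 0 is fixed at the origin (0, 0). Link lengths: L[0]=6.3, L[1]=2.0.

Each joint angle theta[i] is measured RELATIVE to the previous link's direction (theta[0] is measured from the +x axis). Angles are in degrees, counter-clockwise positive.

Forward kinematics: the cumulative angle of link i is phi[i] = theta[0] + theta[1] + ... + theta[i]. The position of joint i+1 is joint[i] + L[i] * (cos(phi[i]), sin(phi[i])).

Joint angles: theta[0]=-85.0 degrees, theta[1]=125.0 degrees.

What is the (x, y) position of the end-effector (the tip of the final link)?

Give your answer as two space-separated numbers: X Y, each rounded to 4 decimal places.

Answer: 2.0812 -4.9905

Derivation:
joint[0] = (0.0000, 0.0000)  (base)
link 0: phi[0] = -85 = -85 deg
  cos(-85 deg) = 0.0872, sin(-85 deg) = -0.9962
  joint[1] = (0.0000, 0.0000) + 6.3 * (0.0872, -0.9962) = (0.0000 + 0.5491, 0.0000 + -6.2760) = (0.5491, -6.2760)
link 1: phi[1] = -85 + 125 = 40 deg
  cos(40 deg) = 0.7660, sin(40 deg) = 0.6428
  joint[2] = (0.5491, -6.2760) + 2 * (0.7660, 0.6428) = (0.5491 + 1.5321, -6.2760 + 1.2856) = (2.0812, -4.9905)
End effector: (2.0812, -4.9905)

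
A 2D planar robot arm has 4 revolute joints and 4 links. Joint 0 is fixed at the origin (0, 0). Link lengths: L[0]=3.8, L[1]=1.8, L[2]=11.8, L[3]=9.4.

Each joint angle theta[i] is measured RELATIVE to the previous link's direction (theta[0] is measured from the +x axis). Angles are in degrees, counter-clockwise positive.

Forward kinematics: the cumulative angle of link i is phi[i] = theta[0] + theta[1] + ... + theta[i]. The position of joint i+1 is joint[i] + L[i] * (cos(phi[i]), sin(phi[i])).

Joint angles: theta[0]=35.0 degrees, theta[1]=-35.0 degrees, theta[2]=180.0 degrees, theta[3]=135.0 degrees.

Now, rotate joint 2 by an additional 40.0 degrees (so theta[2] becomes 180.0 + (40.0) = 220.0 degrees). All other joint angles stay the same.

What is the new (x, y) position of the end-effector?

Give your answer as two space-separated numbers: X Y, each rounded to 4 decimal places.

joint[0] = (0.0000, 0.0000)  (base)
link 0: phi[0] = 35 = 35 deg
  cos(35 deg) = 0.8192, sin(35 deg) = 0.5736
  joint[1] = (0.0000, 0.0000) + 3.8 * (0.8192, 0.5736) = (0.0000 + 3.1128, 0.0000 + 2.1796) = (3.1128, 2.1796)
link 1: phi[1] = 35 + -35 = 0 deg
  cos(0 deg) = 1.0000, sin(0 deg) = 0.0000
  joint[2] = (3.1128, 2.1796) + 1.8 * (1.0000, 0.0000) = (3.1128 + 1.8000, 2.1796 + 0.0000) = (4.9128, 2.1796)
link 2: phi[2] = 35 + -35 + 220 = 220 deg
  cos(220 deg) = -0.7660, sin(220 deg) = -0.6428
  joint[3] = (4.9128, 2.1796) + 11.8 * (-0.7660, -0.6428) = (4.9128 + -9.0393, 2.1796 + -7.5849) = (-4.1265, -5.4053)
link 3: phi[3] = 35 + -35 + 220 + 135 = 355 deg
  cos(355 deg) = 0.9962, sin(355 deg) = -0.0872
  joint[4] = (-4.1265, -5.4053) + 9.4 * (0.9962, -0.0872) = (-4.1265 + 9.3642, -5.4053 + -0.8193) = (5.2377, -6.2246)
End effector: (5.2377, -6.2246)

Answer: 5.2377 -6.2246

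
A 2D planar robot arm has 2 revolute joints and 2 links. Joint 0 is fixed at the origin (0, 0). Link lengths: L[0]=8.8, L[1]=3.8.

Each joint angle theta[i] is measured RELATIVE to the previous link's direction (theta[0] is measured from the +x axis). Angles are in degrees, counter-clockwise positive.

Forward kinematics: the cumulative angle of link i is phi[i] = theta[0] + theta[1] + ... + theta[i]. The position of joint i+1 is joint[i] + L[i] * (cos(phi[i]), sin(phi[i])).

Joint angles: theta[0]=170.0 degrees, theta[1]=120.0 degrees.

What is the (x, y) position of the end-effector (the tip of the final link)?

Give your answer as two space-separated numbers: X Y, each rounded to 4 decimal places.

Answer: -7.3666 -2.0427

Derivation:
joint[0] = (0.0000, 0.0000)  (base)
link 0: phi[0] = 170 = 170 deg
  cos(170 deg) = -0.9848, sin(170 deg) = 0.1736
  joint[1] = (0.0000, 0.0000) + 8.8 * (-0.9848, 0.1736) = (0.0000 + -8.6663, 0.0000 + 1.5281) = (-8.6663, 1.5281)
link 1: phi[1] = 170 + 120 = 290 deg
  cos(290 deg) = 0.3420, sin(290 deg) = -0.9397
  joint[2] = (-8.6663, 1.5281) + 3.8 * (0.3420, -0.9397) = (-8.6663 + 1.2997, 1.5281 + -3.5708) = (-7.3666, -2.0427)
End effector: (-7.3666, -2.0427)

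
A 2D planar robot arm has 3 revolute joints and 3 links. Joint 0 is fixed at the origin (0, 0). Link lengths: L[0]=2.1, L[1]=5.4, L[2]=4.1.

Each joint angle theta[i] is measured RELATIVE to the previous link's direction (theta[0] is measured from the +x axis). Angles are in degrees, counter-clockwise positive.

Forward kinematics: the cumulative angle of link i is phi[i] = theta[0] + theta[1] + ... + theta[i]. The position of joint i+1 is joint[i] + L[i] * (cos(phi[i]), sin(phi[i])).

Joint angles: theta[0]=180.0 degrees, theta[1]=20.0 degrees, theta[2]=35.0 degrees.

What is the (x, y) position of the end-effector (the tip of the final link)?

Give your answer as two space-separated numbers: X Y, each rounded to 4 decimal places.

Answer: -9.5260 -5.2054

Derivation:
joint[0] = (0.0000, 0.0000)  (base)
link 0: phi[0] = 180 = 180 deg
  cos(180 deg) = -1.0000, sin(180 deg) = 0.0000
  joint[1] = (0.0000, 0.0000) + 2.1 * (-1.0000, 0.0000) = (0.0000 + -2.1000, 0.0000 + 0.0000) = (-2.1000, 0.0000)
link 1: phi[1] = 180 + 20 = 200 deg
  cos(200 deg) = -0.9397, sin(200 deg) = -0.3420
  joint[2] = (-2.1000, 0.0000) + 5.4 * (-0.9397, -0.3420) = (-2.1000 + -5.0743, 0.0000 + -1.8469) = (-7.1743, -1.8469)
link 2: phi[2] = 180 + 20 + 35 = 235 deg
  cos(235 deg) = -0.5736, sin(235 deg) = -0.8192
  joint[3] = (-7.1743, -1.8469) + 4.1 * (-0.5736, -0.8192) = (-7.1743 + -2.3517, -1.8469 + -3.3585) = (-9.5260, -5.2054)
End effector: (-9.5260, -5.2054)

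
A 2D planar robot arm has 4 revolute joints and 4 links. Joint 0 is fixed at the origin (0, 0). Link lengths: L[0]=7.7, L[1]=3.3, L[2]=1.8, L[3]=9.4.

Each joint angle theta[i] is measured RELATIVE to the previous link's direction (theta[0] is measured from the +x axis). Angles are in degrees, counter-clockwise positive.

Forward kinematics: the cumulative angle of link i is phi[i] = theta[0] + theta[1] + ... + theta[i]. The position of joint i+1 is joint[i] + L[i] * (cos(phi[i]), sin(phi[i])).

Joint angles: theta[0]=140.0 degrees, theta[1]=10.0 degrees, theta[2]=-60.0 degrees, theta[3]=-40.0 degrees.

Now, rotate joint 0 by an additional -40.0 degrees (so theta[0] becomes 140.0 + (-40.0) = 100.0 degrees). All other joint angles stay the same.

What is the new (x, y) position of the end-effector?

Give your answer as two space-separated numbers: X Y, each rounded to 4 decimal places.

joint[0] = (0.0000, 0.0000)  (base)
link 0: phi[0] = 100 = 100 deg
  cos(100 deg) = -0.1736, sin(100 deg) = 0.9848
  joint[1] = (0.0000, 0.0000) + 7.7 * (-0.1736, 0.9848) = (0.0000 + -1.3371, 0.0000 + 7.5830) = (-1.3371, 7.5830)
link 1: phi[1] = 100 + 10 = 110 deg
  cos(110 deg) = -0.3420, sin(110 deg) = 0.9397
  joint[2] = (-1.3371, 7.5830) + 3.3 * (-0.3420, 0.9397) = (-1.3371 + -1.1287, 7.5830 + 3.1010) = (-2.4658, 10.6840)
link 2: phi[2] = 100 + 10 + -60 = 50 deg
  cos(50 deg) = 0.6428, sin(50 deg) = 0.7660
  joint[3] = (-2.4658, 10.6840) + 1.8 * (0.6428, 0.7660) = (-2.4658 + 1.1570, 10.6840 + 1.3789) = (-1.3087, 12.0629)
link 3: phi[3] = 100 + 10 + -60 + -40 = 10 deg
  cos(10 deg) = 0.9848, sin(10 deg) = 0.1736
  joint[4] = (-1.3087, 12.0629) + 9.4 * (0.9848, 0.1736) = (-1.3087 + 9.2572, 12.0629 + 1.6323) = (7.9485, 13.6952)
End effector: (7.9485, 13.6952)

Answer: 7.9485 13.6952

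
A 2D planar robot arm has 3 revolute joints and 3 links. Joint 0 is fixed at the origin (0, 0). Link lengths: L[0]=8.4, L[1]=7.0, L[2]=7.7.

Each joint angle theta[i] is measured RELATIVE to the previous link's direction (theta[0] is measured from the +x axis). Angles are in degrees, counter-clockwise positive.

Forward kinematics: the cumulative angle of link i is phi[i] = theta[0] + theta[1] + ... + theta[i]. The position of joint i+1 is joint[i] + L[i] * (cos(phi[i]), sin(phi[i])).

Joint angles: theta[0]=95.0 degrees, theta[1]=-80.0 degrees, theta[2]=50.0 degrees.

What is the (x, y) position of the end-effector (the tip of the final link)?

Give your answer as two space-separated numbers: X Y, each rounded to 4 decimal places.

joint[0] = (0.0000, 0.0000)  (base)
link 0: phi[0] = 95 = 95 deg
  cos(95 deg) = -0.0872, sin(95 deg) = 0.9962
  joint[1] = (0.0000, 0.0000) + 8.4 * (-0.0872, 0.9962) = (0.0000 + -0.7321, 0.0000 + 8.3680) = (-0.7321, 8.3680)
link 1: phi[1] = 95 + -80 = 15 deg
  cos(15 deg) = 0.9659, sin(15 deg) = 0.2588
  joint[2] = (-0.7321, 8.3680) + 7 * (0.9659, 0.2588) = (-0.7321 + 6.7615, 8.3680 + 1.8117) = (6.0294, 10.1798)
link 2: phi[2] = 95 + -80 + 50 = 65 deg
  cos(65 deg) = 0.4226, sin(65 deg) = 0.9063
  joint[3] = (6.0294, 10.1798) + 7.7 * (0.4226, 0.9063) = (6.0294 + 3.2542, 10.1798 + 6.9786) = (9.2835, 17.1583)
End effector: (9.2835, 17.1583)

Answer: 9.2835 17.1583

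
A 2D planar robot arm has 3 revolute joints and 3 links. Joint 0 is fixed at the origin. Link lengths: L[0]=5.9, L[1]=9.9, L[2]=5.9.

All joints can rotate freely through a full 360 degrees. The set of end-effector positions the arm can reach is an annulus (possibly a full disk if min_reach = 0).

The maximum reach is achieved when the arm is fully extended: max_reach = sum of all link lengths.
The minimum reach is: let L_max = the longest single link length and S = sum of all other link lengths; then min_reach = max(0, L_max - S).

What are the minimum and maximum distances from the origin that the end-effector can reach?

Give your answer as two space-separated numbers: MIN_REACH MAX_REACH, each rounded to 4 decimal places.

Answer: 0.0000 21.7000

Derivation:
Link lengths: [5.9, 9.9, 5.9]
max_reach = 5.9 + 9.9 + 5.9 = 21.7
L_max = max([5.9, 9.9, 5.9]) = 9.9
S (sum of others) = 21.7 - 9.9 = 11.8
min_reach = max(0, 9.9 - 11.8) = max(0, -1.9) = 0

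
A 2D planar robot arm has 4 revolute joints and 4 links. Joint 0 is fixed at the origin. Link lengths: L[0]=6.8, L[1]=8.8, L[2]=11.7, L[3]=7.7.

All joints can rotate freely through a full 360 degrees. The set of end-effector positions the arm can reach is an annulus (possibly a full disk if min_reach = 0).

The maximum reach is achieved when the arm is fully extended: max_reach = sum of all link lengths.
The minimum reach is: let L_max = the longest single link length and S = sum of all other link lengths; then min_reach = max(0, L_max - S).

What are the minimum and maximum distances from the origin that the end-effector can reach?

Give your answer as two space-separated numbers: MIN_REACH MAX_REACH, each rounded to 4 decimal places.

Answer: 0.0000 35.0000

Derivation:
Link lengths: [6.8, 8.8, 11.7, 7.7]
max_reach = 6.8 + 8.8 + 11.7 + 7.7 = 35
L_max = max([6.8, 8.8, 11.7, 7.7]) = 11.7
S (sum of others) = 35 - 11.7 = 23.3
min_reach = max(0, 11.7 - 23.3) = max(0, -11.6) = 0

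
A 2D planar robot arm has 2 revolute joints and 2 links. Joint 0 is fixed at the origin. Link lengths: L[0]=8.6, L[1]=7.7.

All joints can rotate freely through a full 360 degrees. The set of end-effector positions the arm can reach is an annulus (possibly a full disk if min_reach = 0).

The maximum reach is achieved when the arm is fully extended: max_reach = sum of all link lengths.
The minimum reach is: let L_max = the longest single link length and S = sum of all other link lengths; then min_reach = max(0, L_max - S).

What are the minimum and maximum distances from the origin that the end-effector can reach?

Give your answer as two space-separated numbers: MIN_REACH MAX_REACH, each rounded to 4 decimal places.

Answer: 0.9000 16.3000

Derivation:
Link lengths: [8.6, 7.7]
max_reach = 8.6 + 7.7 = 16.3
L_max = max([8.6, 7.7]) = 8.6
S (sum of others) = 16.3 - 8.6 = 7.7
min_reach = max(0, 8.6 - 7.7) = max(0, 0.9) = 0.9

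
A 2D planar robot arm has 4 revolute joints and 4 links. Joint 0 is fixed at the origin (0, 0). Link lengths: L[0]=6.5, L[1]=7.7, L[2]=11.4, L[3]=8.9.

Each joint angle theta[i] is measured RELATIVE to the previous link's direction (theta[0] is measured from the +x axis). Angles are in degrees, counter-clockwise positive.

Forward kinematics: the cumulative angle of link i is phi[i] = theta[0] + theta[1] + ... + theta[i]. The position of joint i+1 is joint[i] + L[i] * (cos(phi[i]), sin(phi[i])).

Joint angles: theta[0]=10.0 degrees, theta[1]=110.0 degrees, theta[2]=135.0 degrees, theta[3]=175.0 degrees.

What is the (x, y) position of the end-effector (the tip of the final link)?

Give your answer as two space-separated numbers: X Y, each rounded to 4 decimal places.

joint[0] = (0.0000, 0.0000)  (base)
link 0: phi[0] = 10 = 10 deg
  cos(10 deg) = 0.9848, sin(10 deg) = 0.1736
  joint[1] = (0.0000, 0.0000) + 6.5 * (0.9848, 0.1736) = (0.0000 + 6.4013, 0.0000 + 1.1287) = (6.4013, 1.1287)
link 1: phi[1] = 10 + 110 = 120 deg
  cos(120 deg) = -0.5000, sin(120 deg) = 0.8660
  joint[2] = (6.4013, 1.1287) + 7.7 * (-0.5000, 0.8660) = (6.4013 + -3.8500, 1.1287 + 6.6684) = (2.5513, 7.7971)
link 2: phi[2] = 10 + 110 + 135 = 255 deg
  cos(255 deg) = -0.2588, sin(255 deg) = -0.9659
  joint[3] = (2.5513, 7.7971) + 11.4 * (-0.2588, -0.9659) = (2.5513 + -2.9505, 7.7971 + -11.0116) = (-0.3993, -3.2144)
link 3: phi[3] = 10 + 110 + 135 + 175 = 430 deg
  cos(430 deg) = 0.3420, sin(430 deg) = 0.9397
  joint[4] = (-0.3993, -3.2144) + 8.9 * (0.3420, 0.9397) = (-0.3993 + 3.0440, -3.2144 + 8.3633) = (2.6447, 5.1488)
End effector: (2.6447, 5.1488)

Answer: 2.6447 5.1488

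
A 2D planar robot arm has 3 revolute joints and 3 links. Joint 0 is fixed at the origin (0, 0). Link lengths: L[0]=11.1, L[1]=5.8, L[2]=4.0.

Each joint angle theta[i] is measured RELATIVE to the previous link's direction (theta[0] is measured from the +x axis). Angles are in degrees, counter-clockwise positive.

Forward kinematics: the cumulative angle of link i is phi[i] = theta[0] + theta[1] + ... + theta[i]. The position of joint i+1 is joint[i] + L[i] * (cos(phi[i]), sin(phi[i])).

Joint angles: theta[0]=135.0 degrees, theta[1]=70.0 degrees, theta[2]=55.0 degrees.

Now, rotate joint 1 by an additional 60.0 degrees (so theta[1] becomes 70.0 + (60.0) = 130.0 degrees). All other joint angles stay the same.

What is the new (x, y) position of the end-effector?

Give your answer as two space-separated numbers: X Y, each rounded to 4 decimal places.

Answer: -5.2902 -0.5002

Derivation:
joint[0] = (0.0000, 0.0000)  (base)
link 0: phi[0] = 135 = 135 deg
  cos(135 deg) = -0.7071, sin(135 deg) = 0.7071
  joint[1] = (0.0000, 0.0000) + 11.1 * (-0.7071, 0.7071) = (0.0000 + -7.8489, 0.0000 + 7.8489) = (-7.8489, 7.8489)
link 1: phi[1] = 135 + 130 = 265 deg
  cos(265 deg) = -0.0872, sin(265 deg) = -0.9962
  joint[2] = (-7.8489, 7.8489) + 5.8 * (-0.0872, -0.9962) = (-7.8489 + -0.5055, 7.8489 + -5.7779) = (-8.3544, 2.0710)
link 2: phi[2] = 135 + 130 + 55 = 320 deg
  cos(320 deg) = 0.7660, sin(320 deg) = -0.6428
  joint[3] = (-8.3544, 2.0710) + 4 * (0.7660, -0.6428) = (-8.3544 + 3.0642, 2.0710 + -2.5712) = (-5.2902, -0.5002)
End effector: (-5.2902, -0.5002)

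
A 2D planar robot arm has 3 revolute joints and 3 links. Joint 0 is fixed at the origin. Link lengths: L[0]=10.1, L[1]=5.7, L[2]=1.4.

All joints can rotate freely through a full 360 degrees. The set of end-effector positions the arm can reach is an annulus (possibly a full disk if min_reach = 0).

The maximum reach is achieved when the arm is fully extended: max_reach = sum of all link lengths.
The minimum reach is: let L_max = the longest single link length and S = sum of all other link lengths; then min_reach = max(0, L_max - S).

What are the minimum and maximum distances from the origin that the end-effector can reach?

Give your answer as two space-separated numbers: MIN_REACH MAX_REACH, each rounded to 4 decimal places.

Answer: 3.0000 17.2000

Derivation:
Link lengths: [10.1, 5.7, 1.4]
max_reach = 10.1 + 5.7 + 1.4 = 17.2
L_max = max([10.1, 5.7, 1.4]) = 10.1
S (sum of others) = 17.2 - 10.1 = 7.1
min_reach = max(0, 10.1 - 7.1) = max(0, 3) = 3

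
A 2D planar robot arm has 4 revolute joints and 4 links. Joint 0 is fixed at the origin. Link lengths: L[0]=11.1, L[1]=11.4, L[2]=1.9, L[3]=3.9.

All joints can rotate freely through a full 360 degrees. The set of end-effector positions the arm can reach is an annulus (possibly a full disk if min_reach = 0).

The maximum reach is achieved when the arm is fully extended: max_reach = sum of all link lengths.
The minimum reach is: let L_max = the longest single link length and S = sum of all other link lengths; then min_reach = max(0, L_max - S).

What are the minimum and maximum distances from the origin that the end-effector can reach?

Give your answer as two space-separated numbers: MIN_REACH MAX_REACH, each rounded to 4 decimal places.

Link lengths: [11.1, 11.4, 1.9, 3.9]
max_reach = 11.1 + 11.4 + 1.9 + 3.9 = 28.3
L_max = max([11.1, 11.4, 1.9, 3.9]) = 11.4
S (sum of others) = 28.3 - 11.4 = 16.9
min_reach = max(0, 11.4 - 16.9) = max(0, -5.5) = 0

Answer: 0.0000 28.3000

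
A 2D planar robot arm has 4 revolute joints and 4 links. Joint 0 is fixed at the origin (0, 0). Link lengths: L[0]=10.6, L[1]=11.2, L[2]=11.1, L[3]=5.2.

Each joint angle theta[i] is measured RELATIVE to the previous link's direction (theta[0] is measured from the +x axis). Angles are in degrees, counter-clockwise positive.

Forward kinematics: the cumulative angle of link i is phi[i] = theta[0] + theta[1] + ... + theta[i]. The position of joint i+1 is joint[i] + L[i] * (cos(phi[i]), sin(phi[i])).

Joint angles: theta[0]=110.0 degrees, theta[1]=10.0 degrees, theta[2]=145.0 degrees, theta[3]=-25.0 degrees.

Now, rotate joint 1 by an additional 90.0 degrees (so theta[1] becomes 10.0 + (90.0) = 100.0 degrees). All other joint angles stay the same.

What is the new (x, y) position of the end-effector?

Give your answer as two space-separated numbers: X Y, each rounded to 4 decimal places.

Answer: 2.2362 0.7933

Derivation:
joint[0] = (0.0000, 0.0000)  (base)
link 0: phi[0] = 110 = 110 deg
  cos(110 deg) = -0.3420, sin(110 deg) = 0.9397
  joint[1] = (0.0000, 0.0000) + 10.6 * (-0.3420, 0.9397) = (0.0000 + -3.6254, 0.0000 + 9.9607) = (-3.6254, 9.9607)
link 1: phi[1] = 110 + 100 = 210 deg
  cos(210 deg) = -0.8660, sin(210 deg) = -0.5000
  joint[2] = (-3.6254, 9.9607) + 11.2 * (-0.8660, -0.5000) = (-3.6254 + -9.6995, 9.9607 + -5.6000) = (-13.3249, 4.3607)
link 2: phi[2] = 110 + 100 + 145 = 355 deg
  cos(355 deg) = 0.9962, sin(355 deg) = -0.0872
  joint[3] = (-13.3249, 4.3607) + 11.1 * (0.9962, -0.0872) = (-13.3249 + 11.0578, 4.3607 + -0.9674) = (-2.2671, 3.3933)
link 3: phi[3] = 110 + 100 + 145 + -25 = 330 deg
  cos(330 deg) = 0.8660, sin(330 deg) = -0.5000
  joint[4] = (-2.2671, 3.3933) + 5.2 * (0.8660, -0.5000) = (-2.2671 + 4.5033, 3.3933 + -2.6000) = (2.2362, 0.7933)
End effector: (2.2362, 0.7933)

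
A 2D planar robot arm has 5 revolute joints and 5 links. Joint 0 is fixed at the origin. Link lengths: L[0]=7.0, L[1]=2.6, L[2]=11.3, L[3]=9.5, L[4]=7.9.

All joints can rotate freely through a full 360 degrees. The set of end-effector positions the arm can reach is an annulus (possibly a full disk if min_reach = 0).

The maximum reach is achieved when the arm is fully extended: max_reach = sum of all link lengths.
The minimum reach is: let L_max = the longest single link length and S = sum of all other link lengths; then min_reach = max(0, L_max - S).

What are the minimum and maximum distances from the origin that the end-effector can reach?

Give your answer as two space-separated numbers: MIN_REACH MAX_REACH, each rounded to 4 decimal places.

Answer: 0.0000 38.3000

Derivation:
Link lengths: [7.0, 2.6, 11.3, 9.5, 7.9]
max_reach = 7 + 2.6 + 11.3 + 9.5 + 7.9 = 38.3
L_max = max([7.0, 2.6, 11.3, 9.5, 7.9]) = 11.3
S (sum of others) = 38.3 - 11.3 = 27
min_reach = max(0, 11.3 - 27) = max(0, -15.7) = 0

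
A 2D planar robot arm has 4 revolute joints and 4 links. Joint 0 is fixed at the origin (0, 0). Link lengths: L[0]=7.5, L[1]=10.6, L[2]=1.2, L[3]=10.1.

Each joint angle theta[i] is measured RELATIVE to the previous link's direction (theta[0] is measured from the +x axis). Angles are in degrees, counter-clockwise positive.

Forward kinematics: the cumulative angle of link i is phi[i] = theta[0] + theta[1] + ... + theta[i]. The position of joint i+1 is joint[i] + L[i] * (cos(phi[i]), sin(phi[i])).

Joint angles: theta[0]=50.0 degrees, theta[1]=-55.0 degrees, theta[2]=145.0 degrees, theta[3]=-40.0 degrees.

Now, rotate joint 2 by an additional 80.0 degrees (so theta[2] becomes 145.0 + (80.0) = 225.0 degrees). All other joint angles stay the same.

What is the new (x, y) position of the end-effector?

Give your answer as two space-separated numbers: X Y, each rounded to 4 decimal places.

joint[0] = (0.0000, 0.0000)  (base)
link 0: phi[0] = 50 = 50 deg
  cos(50 deg) = 0.6428, sin(50 deg) = 0.7660
  joint[1] = (0.0000, 0.0000) + 7.5 * (0.6428, 0.7660) = (0.0000 + 4.8209, 0.0000 + 5.7453) = (4.8209, 5.7453)
link 1: phi[1] = 50 + -55 = -5 deg
  cos(-5 deg) = 0.9962, sin(-5 deg) = -0.0872
  joint[2] = (4.8209, 5.7453) + 10.6 * (0.9962, -0.0872) = (4.8209 + 10.5597, 5.7453 + -0.9239) = (15.3806, 4.8215)
link 2: phi[2] = 50 + -55 + 225 = 220 deg
  cos(220 deg) = -0.7660, sin(220 deg) = -0.6428
  joint[3] = (15.3806, 4.8215) + 1.2 * (-0.7660, -0.6428) = (15.3806 + -0.9193, 4.8215 + -0.7713) = (14.4613, 4.0501)
link 3: phi[3] = 50 + -55 + 225 + -40 = 180 deg
  cos(180 deg) = -1.0000, sin(180 deg) = 0.0000
  joint[4] = (14.4613, 4.0501) + 10.1 * (-1.0000, 0.0000) = (14.4613 + -10.1000, 4.0501 + 0.0000) = (4.3613, 4.0501)
End effector: (4.3613, 4.0501)

Answer: 4.3613 4.0501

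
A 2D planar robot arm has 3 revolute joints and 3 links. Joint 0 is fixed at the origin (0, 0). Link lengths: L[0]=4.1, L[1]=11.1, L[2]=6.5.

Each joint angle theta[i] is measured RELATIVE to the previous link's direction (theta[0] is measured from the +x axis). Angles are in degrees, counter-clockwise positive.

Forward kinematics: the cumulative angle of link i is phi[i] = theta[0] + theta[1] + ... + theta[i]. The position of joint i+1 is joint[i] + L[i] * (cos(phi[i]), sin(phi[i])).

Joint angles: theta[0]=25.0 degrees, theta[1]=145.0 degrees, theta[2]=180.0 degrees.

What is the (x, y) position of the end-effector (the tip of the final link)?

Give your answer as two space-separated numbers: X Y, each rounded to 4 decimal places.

Answer: -0.8143 2.5315

Derivation:
joint[0] = (0.0000, 0.0000)  (base)
link 0: phi[0] = 25 = 25 deg
  cos(25 deg) = 0.9063, sin(25 deg) = 0.4226
  joint[1] = (0.0000, 0.0000) + 4.1 * (0.9063, 0.4226) = (0.0000 + 3.7159, 0.0000 + 1.7327) = (3.7159, 1.7327)
link 1: phi[1] = 25 + 145 = 170 deg
  cos(170 deg) = -0.9848, sin(170 deg) = 0.1736
  joint[2] = (3.7159, 1.7327) + 11.1 * (-0.9848, 0.1736) = (3.7159 + -10.9314, 1.7327 + 1.9275) = (-7.2155, 3.6602)
link 2: phi[2] = 25 + 145 + 180 = 350 deg
  cos(350 deg) = 0.9848, sin(350 deg) = -0.1736
  joint[3] = (-7.2155, 3.6602) + 6.5 * (0.9848, -0.1736) = (-7.2155 + 6.4013, 3.6602 + -1.1287) = (-0.8143, 2.5315)
End effector: (-0.8143, 2.5315)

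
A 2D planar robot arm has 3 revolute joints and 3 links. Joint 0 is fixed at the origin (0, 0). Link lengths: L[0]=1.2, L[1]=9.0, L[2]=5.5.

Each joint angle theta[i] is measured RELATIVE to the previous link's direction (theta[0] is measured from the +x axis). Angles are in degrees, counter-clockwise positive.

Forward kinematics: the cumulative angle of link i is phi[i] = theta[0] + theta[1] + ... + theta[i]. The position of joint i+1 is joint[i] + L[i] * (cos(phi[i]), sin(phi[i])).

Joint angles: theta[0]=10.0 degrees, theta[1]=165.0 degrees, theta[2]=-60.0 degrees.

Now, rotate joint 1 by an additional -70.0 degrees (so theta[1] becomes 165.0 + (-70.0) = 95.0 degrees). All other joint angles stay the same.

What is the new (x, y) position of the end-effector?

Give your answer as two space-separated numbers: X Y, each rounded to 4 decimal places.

joint[0] = (0.0000, 0.0000)  (base)
link 0: phi[0] = 10 = 10 deg
  cos(10 deg) = 0.9848, sin(10 deg) = 0.1736
  joint[1] = (0.0000, 0.0000) + 1.2 * (0.9848, 0.1736) = (0.0000 + 1.1818, 0.0000 + 0.2084) = (1.1818, 0.2084)
link 1: phi[1] = 10 + 95 = 105 deg
  cos(105 deg) = -0.2588, sin(105 deg) = 0.9659
  joint[2] = (1.1818, 0.2084) + 9 * (-0.2588, 0.9659) = (1.1818 + -2.3294, 0.2084 + 8.6933) = (-1.1476, 8.9017)
link 2: phi[2] = 10 + 95 + -60 = 45 deg
  cos(45 deg) = 0.7071, sin(45 deg) = 0.7071
  joint[3] = (-1.1476, 8.9017) + 5.5 * (0.7071, 0.7071) = (-1.1476 + 3.8891, 8.9017 + 3.8891) = (2.7415, 12.7908)
End effector: (2.7415, 12.7908)

Answer: 2.7415 12.7908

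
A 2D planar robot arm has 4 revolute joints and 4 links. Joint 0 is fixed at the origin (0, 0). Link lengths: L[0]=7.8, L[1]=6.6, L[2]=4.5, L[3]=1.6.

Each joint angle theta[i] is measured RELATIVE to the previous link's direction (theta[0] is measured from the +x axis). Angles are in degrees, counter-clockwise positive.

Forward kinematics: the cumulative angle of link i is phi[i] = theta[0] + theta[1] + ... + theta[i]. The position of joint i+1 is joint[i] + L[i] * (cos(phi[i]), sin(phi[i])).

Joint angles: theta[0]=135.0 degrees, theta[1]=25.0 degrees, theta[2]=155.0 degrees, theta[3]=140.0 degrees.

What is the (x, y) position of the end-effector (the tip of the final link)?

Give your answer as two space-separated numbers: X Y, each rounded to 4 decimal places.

Answer: -8.6749 6.1847

Derivation:
joint[0] = (0.0000, 0.0000)  (base)
link 0: phi[0] = 135 = 135 deg
  cos(135 deg) = -0.7071, sin(135 deg) = 0.7071
  joint[1] = (0.0000, 0.0000) + 7.8 * (-0.7071, 0.7071) = (0.0000 + -5.5154, 0.0000 + 5.5154) = (-5.5154, 5.5154)
link 1: phi[1] = 135 + 25 = 160 deg
  cos(160 deg) = -0.9397, sin(160 deg) = 0.3420
  joint[2] = (-5.5154, 5.5154) + 6.6 * (-0.9397, 0.3420) = (-5.5154 + -6.2020, 5.5154 + 2.2573) = (-11.7174, 7.7728)
link 2: phi[2] = 135 + 25 + 155 = 315 deg
  cos(315 deg) = 0.7071, sin(315 deg) = -0.7071
  joint[3] = (-11.7174, 7.7728) + 4.5 * (0.7071, -0.7071) = (-11.7174 + 3.1820, 7.7728 + -3.1820) = (-8.5354, 4.5908)
link 3: phi[3] = 135 + 25 + 155 + 140 = 455 deg
  cos(455 deg) = -0.0872, sin(455 deg) = 0.9962
  joint[4] = (-8.5354, 4.5908) + 1.6 * (-0.0872, 0.9962) = (-8.5354 + -0.1394, 4.5908 + 1.5939) = (-8.6749, 6.1847)
End effector: (-8.6749, 6.1847)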